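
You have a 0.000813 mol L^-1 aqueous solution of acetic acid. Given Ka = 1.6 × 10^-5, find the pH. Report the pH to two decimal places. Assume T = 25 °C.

pH = 3.97

CH3COOH ⇌ CH3COO- + H+
Ka = [H+]²/(0.000813 − [H+]) = 1.6 × 10^-5
The 5% rule fails; solving [H+]² + Ka·[H+] − Ka·C₀ = 0 exactly:
[H+] = [−1.6e-05 + √(1.6e-05² + 5.2e-08)]/2 = 1.06 × 10^-4 M
pH = −log[H+] = −log(1.06 × 10^-4) = 3.97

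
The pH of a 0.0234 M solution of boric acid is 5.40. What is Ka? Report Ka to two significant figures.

Ka = 6.8 × 10^-10

[H+] = 10^(-5.40) = 3.98 × 10^-6 M
At equilibrium [HA] = 0.0234 − 3.98 × 10^-6 = 2.34 × 10^-2 M
Ka = [H+][A-]/[HA] = (3.98 × 10^-6)² / 2.34 × 10^-2 = 6.8 × 10^-10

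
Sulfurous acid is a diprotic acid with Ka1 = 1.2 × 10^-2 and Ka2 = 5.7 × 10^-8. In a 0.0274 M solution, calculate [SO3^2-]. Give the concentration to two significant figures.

First ionization gives [H+] ≈ [HSO3-] = 1.31 × 10^-2 M.
Second step: Ka2 = [H+][SO3^2-]/[HSO3-] ≈ [SO3^2-] (since [H+] ≈ [HSO3-]).
So [SO3^2-] ≈ Ka2.

5.7 × 10^-8 M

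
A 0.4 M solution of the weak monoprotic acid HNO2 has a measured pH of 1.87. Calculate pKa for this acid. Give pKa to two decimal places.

pKa = 3.33

[H+] = 10^(-1.87) = 1.35 × 10^-2 M
At equilibrium [HA] = 0.4 − 1.35 × 10^-2 = 3.87 × 10^-1 M
Ka = [H+][A-]/[HA] = (1.35 × 10^-2)² / 3.87 × 10^-1 = 4.71 × 10^-4
pKa = -log(4.71 × 10^-4) = 3.33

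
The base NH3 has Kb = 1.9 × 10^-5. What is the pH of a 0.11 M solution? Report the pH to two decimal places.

NH3 + H2O ⇌ NH4+ + OH-
Kb = [OH-]²/(0.11 − [OH-]) = 1.9 × 10^-5
Assume [OH-] ≪ 0.11: [OH-] ≈ √(1.9 × 10^-5 × 0.11) = 1.45 × 10^-3 M
Check: 1.3% ionized — well under 5%, approximation valid.
pOH = −log(1.45 × 10^-3) = 2.84; pH = 14.00 − 2.84 = 11.16

pH = 11.16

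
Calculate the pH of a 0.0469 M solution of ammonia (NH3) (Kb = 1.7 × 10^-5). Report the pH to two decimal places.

NH3 + H2O ⇌ NH4+ + OH-
From the ICE table, Kb = [OH-]²/(0.0469 − [OH-]) = 1.7 × 10^-5.
Since Kb ≪ C₀, [OH-] ≈ √(Kb·C₀) = 8.93 × 10^-4 M.
([OH-]/C₀ = 1.9% < 5%, so the approximation holds.)
pOH = −log(8.93 × 10^-4) = 3.05; pH = 14.00 − 3.05 = 10.95

pH = 10.95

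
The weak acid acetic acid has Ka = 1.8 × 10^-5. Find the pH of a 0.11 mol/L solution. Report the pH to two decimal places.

pH = 2.85

CH3COOH ⇌ CH3COO- + H+
Ka = [H+]²/(0.11 − [H+]) = 1.8 × 10^-5
Neglecting [H+] in the denominator: [H+] = √(1.8 × 10^-5 × 0.11) = 1.41 × 10^-3 M
([H+]/C₀ = 1.3% < 5%, so the approximation holds.)
pH = −log[H+] = −log(1.41 × 10^-3) = 2.85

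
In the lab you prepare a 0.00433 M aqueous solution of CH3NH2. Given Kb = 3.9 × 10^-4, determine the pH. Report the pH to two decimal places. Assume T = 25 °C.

pH = 11.05

CH3NH2 + H2O ⇌ CH3NH3+ + OH-
Let x = [OH-] at equilibrium. Kb = x²/(0.00433 − x).
The 5% rule fails; solving x² + Kb·x − Kb·C₀ = 0 exactly:
x = [−0.00039 + √(0.00039² + 6.75e-06)]/2 = 1.12 × 10^-3 M
pOH = −log(1.12 × 10^-3) = 2.95; pH = 14.00 − 2.95 = 11.05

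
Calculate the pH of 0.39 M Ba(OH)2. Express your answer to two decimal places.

Ba(OH)2 is a strong base (each formula unit releases 2 OH-); [OH-] = 0.78 M.
pOH = -log(0.78) = 0.11
pH = 14.00 - 0.11 = 13.89

pH = 13.89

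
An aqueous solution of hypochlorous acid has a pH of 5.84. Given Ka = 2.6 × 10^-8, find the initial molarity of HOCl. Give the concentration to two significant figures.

[H+] = 10^(-5.84) = 1.45 × 10^-6 M = x
Ka = x²/(C₀ − x) ⇒ C₀ = x + x²/Ka
C₀ = 1.45 × 10^-6 + (1.45 × 10^-6)²/(2.6 × 10^-8) = 8.23 × 10^-5 M

C₀ = 8.2 × 10^-5 M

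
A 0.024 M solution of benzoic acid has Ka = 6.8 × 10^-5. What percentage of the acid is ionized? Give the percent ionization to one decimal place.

5.2%

C6H5COOH ⇌ C6H5COO- + H+; let x = [H+] at equilibrium.
Solve x² + 6.8e-05x − 1.63e-06 = 0 → x = 1.24 × 10^-3 M
Fraction ionized = 1.24 × 10^-3 / 0.024 = 0.0517 → 5.2%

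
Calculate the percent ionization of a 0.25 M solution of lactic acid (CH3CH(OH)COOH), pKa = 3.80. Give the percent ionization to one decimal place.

CH3CH(OH)COOH ⇌ CH3CH(OH)COO- + H+; let x = [H+] at equilibrium.
Ka = 10^(−3.80) = 1.58 × 10^-4
x ≈ √(Ka·C₀) = √(1.58 × 10^-4 × 0.25) = 6.28 × 10^-3 M
% ionization = x/C₀ × 100% = 6.28 × 10^-3/0.25 × 100% = 2.5%

2.5%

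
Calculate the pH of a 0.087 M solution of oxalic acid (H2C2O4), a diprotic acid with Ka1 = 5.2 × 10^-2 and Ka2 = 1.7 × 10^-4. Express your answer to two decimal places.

Since Ka1 ≫ Ka2, the first ionization dominates [H+].
Ka1 = x²/(0.087 − x) = 5.2 × 10^-2
Solving the quadratic: x = (−Ka1 + √(Ka1² + 4·Ka1·C₀))/2 = 4.61 × 10^-2 M
pH = −log(4.61 × 10^-2) = 1.34

pH = 1.34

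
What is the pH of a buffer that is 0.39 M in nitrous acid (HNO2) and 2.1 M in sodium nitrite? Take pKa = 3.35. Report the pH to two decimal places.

pH = pKa + log([A⁻]/[HA]) = 3.35 + log(2.1/0.39)
pH = 3.35 + (+0.731) = 4.08

pH = 4.08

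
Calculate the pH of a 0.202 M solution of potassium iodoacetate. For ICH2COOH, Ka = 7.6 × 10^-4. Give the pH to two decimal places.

pH = 8.21

ICH2COO- is the conjugate base of the weak acid ICH2COOH.
Kb = Kw/Ka = 1.0×10^-14 / 7.6 × 10^-4 = 1.32 × 10^-11
From the ICE table, Kb = [OH-]²/(0.202 − [OH-]) = 1.32 × 10^-11.
Since Kb ≪ C₀, [OH-] ≈ √(Kb·C₀) = 1.63 × 10^-6 M.
Check: 0.00081% ionized — well under 5%, approximation valid.
pOH = 5.79, so pH = 14.00 − pOH = 8.21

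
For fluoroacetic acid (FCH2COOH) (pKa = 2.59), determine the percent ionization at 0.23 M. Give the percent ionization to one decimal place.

10.0%

FCH2COOH ⇌ FCH2COO- + H+; let x = [H+] at equilibrium.
Ka = 10^(−2.59) = 2.57 × 10^-3
Ka = x²/(C₀ − x); solving the quadratic gives x = 2.31 × 10^-2 M.
% ionization = x/C₀ × 100% = 2.31 × 10^-2/0.23 × 100% = 10.0%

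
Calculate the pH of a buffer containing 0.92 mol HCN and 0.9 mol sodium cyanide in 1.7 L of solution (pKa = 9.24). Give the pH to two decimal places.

pH = 9.23

Using pH = pKa + log([base]/[acid]) with [base]/[acid] = 0.9/0.92:
pH = 9.24 + (-0.010) = 9.23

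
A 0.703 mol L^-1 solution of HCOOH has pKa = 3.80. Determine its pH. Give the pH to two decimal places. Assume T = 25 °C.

HCOOH ⇌ HCOO- + H+
Ka = 10^(−3.80) = 1.58 × 10^-4
From the ICE table, Ka = x²/(0.703 − x) = 1.58 × 10^-4.
Neglecting x in the denominator: x = √(1.58 × 10^-4 × 0.703) = 1.05 × 10^-2 M
Check: 1.5% ionized — well under 5%, approximation valid.
pH = −log[H+] = −log(1.05 × 10^-2) = 1.98

pH = 1.98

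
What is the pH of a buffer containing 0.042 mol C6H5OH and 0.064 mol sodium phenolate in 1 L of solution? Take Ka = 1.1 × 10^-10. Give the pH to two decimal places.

pH = 10.14

pKa = −log(1.1 × 10^-10) = 9.959
Using pH = pKa + log([base]/[acid]) with [base]/[acid] = 0.064/0.042:
pH = 9.959 + (+0.183) = 10.14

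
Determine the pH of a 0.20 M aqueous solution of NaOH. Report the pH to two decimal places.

NaOH is a strong base; [OH-] = 0.2 M.
pOH = -log(0.2) = 0.70
pH = 14.00 - 0.70 = 13.30

pH = 13.30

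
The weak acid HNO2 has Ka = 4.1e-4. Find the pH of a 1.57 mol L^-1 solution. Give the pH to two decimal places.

HNO2 ⇌ NO2- + H+
Ka = [H+]²/(1.57 − [H+]) = 4.1 × 10^-4
Assume [H+] ≪ 1.57: [H+] ≈ √(4.1 × 10^-4 × 1.57) = 2.54 × 10^-2 M
pH = −log(2.54 × 10^-2) = 1.60

pH = 1.60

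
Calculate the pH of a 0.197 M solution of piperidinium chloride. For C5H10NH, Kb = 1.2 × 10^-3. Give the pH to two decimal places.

pH = 5.89

C5H10NH2+ is the conjugate acid of the weak base C5H10NH.
Ka = Kw/Kb = 1.0×10^-14 / 1.2 × 10^-3 = 8.33 × 10^-12
Ka = [H+]²/(0.197 − [H+]) = 8.33 × 10^-12
Assume [H+] ≪ 0.197: [H+] ≈ √(8.33 × 10^-12 × 0.197) = 1.28 × 10^-6 M
pH = −log(1.28 × 10^-6) = 5.89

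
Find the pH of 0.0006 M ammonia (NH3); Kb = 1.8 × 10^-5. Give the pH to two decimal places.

pH = 9.98

NH3 + H2O ⇌ NH4+ + OH-
Kb = x²/(0.0006 − x) = 1.8 × 10^-5
The 5% rule fails; solving x² + Kb·x − Kb·C₀ = 0 exactly:
x = (−Kb + √(Kb² + 4·Kb·C₀))/2 = 9.53 × 10^-5 M
pOH = 4.02, so pH = 14.00 − pOH = 9.98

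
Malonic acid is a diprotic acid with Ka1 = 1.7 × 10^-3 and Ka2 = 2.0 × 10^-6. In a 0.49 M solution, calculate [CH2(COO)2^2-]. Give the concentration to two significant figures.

2.0 × 10^-6 M

First ionization gives [H+] ≈ [CH2(COOH)COO-] = 2.80 × 10^-2 M.
Second step: Ka2 = [H+][CH2(COO)2^2-]/[CH2(COOH)COO-] ≈ [CH2(COO)2^2-] (since [H+] ≈ [CH2(COOH)COO-]).
So [CH2(COO)2^2-] ≈ Ka2.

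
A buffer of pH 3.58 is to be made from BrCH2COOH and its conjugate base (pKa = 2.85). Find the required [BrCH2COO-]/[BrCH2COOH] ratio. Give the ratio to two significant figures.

ratio = 5.4

pH = pKa + log(r) ⇒ log(r) = 3.58 − 2.85 = +0.73
r = [BrCH2COO-]/[BrCH2COOH] = 10^(+0.73) = 5.37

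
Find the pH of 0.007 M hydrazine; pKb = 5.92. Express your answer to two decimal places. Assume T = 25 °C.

pH = 9.96

N2H4 + H2O ⇌ N2H5+ + OH-
Kb = 10^(−5.92) = 1.20 × 10^-6
Kb = [OH-]²/(0.007 − [OH-]) = 1.20 × 10^-6
Since Kb ≪ C₀, [OH-] ≈ √(Kb·C₀) = 9.17 × 10^-5 M.
Check: 1.3% ionized — well under 5%, approximation valid.
pOH = −log(9.17 × 10^-5) = 4.04; pH = 14.00 − 4.04 = 9.96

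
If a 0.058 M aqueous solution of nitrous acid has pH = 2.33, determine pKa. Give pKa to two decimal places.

pKa = 3.39

[H+] = 10^(-2.33) = 4.68 × 10^-3 M
At equilibrium [HA] = 0.058 − 4.68 × 10^-3 = 5.33 × 10^-2 M
Ka = [H+][A-]/[HA] = (4.68 × 10^-3)² / 5.33 × 10^-2 = 4.11 × 10^-4
pKa = -log(4.11 × 10^-4) = 3.39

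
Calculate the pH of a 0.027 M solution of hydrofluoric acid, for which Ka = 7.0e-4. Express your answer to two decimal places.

HF ⇌ F- + H+
Let x = [H+] at equilibrium. Ka = x²/(0.027 − x).
The 5% rule fails; solving x² + Ka·x − Ka·C₀ = 0 exactly:
x = (−Ka + √(Ka² + 4·Ka·C₀))/2 = 4.01 × 10^-3 M
pH = −log[H+] = −log(4.01 × 10^-3) = 2.40

pH = 2.40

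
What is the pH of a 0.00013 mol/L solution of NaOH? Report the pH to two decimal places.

pH = 10.11

NaOH is a strong base; [OH-] = 0.00013 M.
pOH = -log(0.00013) = 3.89
pH = 14.00 - 3.89 = 10.11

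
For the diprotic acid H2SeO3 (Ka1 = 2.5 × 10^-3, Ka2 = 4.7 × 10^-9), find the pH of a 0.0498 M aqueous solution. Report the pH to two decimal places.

Ka1 ≫ Ka2, so treat the first dissociation as the only significant source of H+.
Ka1 = x²/(0.0498 − x) = 2.5 × 10^-3
Solving the quadratic: x = (−Ka1 + √(Ka1² + 4·Ka1·C₀))/2 = 9.98 × 10^-3 M
pH = −log(9.98 × 10^-3) = 2.00

pH = 2.00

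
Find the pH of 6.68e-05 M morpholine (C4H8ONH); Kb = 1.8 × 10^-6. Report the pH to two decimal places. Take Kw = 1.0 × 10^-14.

C4H8ONH + H2O ⇌ C4H8ONH2+ + OH-
Kb = [OH-]²/(6.68e-05 − [OH-]) = 1.8 × 10^-6
Here C₀/Kb ≈ 37.1, so the small-[OH-] approximation fails. Use the quadratic:
[OH-] = (−Kb + √(Kb² + 4·Kb·C₀))/2 = 1.01 × 10^-5 M
pOH = −log(1.01 × 10^-5) = 5.00; pH = 14.00 − 5.00 = 9.00

pH = 9.00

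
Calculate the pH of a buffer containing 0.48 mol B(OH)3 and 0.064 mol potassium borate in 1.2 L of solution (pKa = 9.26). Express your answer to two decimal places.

pH = 8.38

Henderson–Hasselbalch: pH = pKa + log([B(OH)4-]/[B(OH)3]) = 9.26 + log(0.064/0.48)
pH = 9.26 + (-0.875) = 8.38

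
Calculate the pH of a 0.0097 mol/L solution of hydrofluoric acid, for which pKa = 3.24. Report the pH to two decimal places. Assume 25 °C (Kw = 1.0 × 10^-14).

pH = 2.68

HF ⇌ F- + H+
Ka = 10^(−3.24) = 5.75 × 10^-4
Ka = x²/(0.0097 − x) = 5.75 × 10^-4
Here C₀/Ka ≈ 16.9, so the small-x approximation fails. Use the quadratic:
x = [−0.000575 + √(0.000575² + 2.23e-05)]/2 = 2.09 × 10^-3 M
pH = −log(2.09 × 10^-3) = 2.68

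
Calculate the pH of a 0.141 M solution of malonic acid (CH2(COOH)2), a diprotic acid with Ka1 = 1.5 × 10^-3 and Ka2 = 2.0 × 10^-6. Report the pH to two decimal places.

pH = 1.86

Since Ka1 ≫ Ka2, the first ionization dominates [H+].
Ka1 = x²/(0.141 − x) = 1.5 × 10^-3
Solving the quadratic: x = (−Ka1 + √(Ka1² + 4·Ka1·C₀))/2 = 1.38 × 10^-2 M
pH = −log(1.38 × 10^-2) = 1.86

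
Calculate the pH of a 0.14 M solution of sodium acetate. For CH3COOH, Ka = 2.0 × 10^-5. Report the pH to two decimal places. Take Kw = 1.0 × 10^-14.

CH3COO- is the conjugate base of the weak acid CH3COOH.
Kb = Kw/Ka = 1.0×10^-14 / 2.0 × 10^-5 = 5.00 × 10^-10
From the ICE table, Kb = [OH-]²/(0.14 − [OH-]) = 5.00 × 10^-10.
Assume [OH-] ≪ 0.14: [OH-] ≈ √(5.00 × 10^-10 × 0.14) = 8.37 × 10^-6 M
Check: 0.006% ionized — well under 5%, approximation valid.
pOH = 5.08, so pH = 14.00 − pOH = 8.92

pH = 8.92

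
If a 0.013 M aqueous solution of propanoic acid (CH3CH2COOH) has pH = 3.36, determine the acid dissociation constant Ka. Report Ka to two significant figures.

Ka = 1.5 × 10^-5

[H+] = 10^(-3.36) = 4.37 × 10^-4 M
At equilibrium [HA] = 0.013 − 4.37 × 10^-4 = 1.26 × 10^-2 M
Ka = [H+][A-]/[HA] = (4.37 × 10^-4)² / 1.26 × 10^-2 = 1.5 × 10^-5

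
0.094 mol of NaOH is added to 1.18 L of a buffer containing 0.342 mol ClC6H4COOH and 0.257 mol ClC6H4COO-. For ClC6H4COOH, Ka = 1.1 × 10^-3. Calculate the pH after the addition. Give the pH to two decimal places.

pH = 3.11

After neutralization: n(ClC6H4COOH) = 0.248 mol, n(ClC6H4COO-) = 0.351 mol.
pKa = −log(1.1 × 10^-3) = 2.959
Henderson–Hasselbalch with mole ratio 0.351/0.248: pH = 2.959 + (+0.151)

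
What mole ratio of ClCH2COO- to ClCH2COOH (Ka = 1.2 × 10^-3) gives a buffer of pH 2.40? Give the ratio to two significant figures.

ratio = 0.30

pKa = -log(1.2 × 10^-3) = 2.921
pH = pKa + log(r) ⇒ log(r) = 2.40 − 2.921 = -0.521
r = [ClCH2COO-]/[ClCH2COOH] = 10^(-0.521) = 0.301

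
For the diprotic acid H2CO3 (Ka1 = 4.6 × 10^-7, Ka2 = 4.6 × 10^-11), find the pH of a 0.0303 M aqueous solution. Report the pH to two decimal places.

pH = 3.93

Since Ka1 ≫ Ka2, the first ionization dominates [H+].
Ka1 = x²/(0.0303 − x) = 4.6 × 10^-7
x ≈ √(4.6 × 10^-7 × 0.0303) = 1.18 × 10^-4 M
pH = −log(1.18 × 10^-4) = 3.93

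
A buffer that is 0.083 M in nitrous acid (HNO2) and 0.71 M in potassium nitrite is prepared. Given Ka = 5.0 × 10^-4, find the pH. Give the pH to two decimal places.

pKa = −log(5.0 × 10^-4) = 3.301
Henderson–Hasselbalch: pH = pKa + log([NO2-]/[HNO2]) = 3.301 + log(0.71/0.083)
pH = 3.301 + (+0.932) = 4.23

pH = 4.23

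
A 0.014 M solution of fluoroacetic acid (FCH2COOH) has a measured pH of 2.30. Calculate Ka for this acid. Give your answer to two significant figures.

[H+] = 10^(-2.30) = 5.01 × 10^-3 M
At equilibrium [HA] = 0.014 − 5.01 × 10^-3 = 8.99 × 10^-3 M
Ka = [H+][A-]/[HA] = (5.01 × 10^-3)² / 8.99 × 10^-3 = 2.8 × 10^-3

Ka = 2.8 × 10^-3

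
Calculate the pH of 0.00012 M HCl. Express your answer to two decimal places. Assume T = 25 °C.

HCl is a strong acid and dissociates completely, so [H+] = 0.00012 M.
pH = -log(0.00012) = 3.92

pH = 3.92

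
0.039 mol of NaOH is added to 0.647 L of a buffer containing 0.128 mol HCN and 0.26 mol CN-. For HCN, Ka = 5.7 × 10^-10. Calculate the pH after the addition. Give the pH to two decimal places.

OH- converts HCN to CN-: HCN → 0.089 mol, CN- → 0.299 mol.
pKa = −log(5.7 × 10^-10) = 9.244
Henderson–Hasselbalch with mole ratio 0.299/0.089: pH = 9.244 + (+0.526)

pH = 9.77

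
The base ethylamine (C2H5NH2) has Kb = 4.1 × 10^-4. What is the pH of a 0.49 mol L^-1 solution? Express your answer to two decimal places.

C2H5NH2 + H2O ⇌ C2H5NH3+ + OH-
Kb = [OH-]²/(0.49 − [OH-]) = 4.1 × 10^-4
Neglecting [OH-] in the denominator: [OH-] = √(4.1 × 10^-4 × 0.49) = 1.42 × 10^-2 M
pOH = 1.85, so pH = 14.00 − pOH = 12.15

pH = 12.15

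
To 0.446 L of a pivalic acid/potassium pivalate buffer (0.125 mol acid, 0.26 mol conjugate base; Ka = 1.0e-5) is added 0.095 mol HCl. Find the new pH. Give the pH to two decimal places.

pH = 4.88

Added H+ converts (CH3)3CCOO- to (CH3)3CCOOH: (CH3)3CCOOH → 0.22 mol, (CH3)3CCOO- → 0.165 mol.
pKa = −log(1.0 × 10^-5) = 5.000
Henderson–Hasselbalch with mole ratio 0.165/0.22: pH = 5.000 + (-0.125)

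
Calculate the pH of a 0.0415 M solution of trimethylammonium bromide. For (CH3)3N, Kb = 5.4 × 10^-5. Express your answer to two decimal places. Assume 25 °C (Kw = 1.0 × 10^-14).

(CH3)3NH+ is the conjugate acid of the weak base (CH3)3N.
Ka = Kw/Kb = 1.0×10^-14 / 5.4 × 10^-5 = 1.85 × 10^-10
From the ICE table, Ka = [H+]²/(0.0415 − [H+]) = 1.85 × 10^-10.
Since Ka ≪ C₀, [H+] ≈ √(Ka·C₀) = 2.77 × 10^-6 M.
pH = −log(2.77 × 10^-6) = 5.56

pH = 5.56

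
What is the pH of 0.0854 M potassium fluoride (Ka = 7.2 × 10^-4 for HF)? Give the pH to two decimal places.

pH = 8.04

F- is the conjugate base of the weak acid HF.
Kb = Kw/Ka = 1.0×10^-14 / 7.2 × 10^-4 = 1.39 × 10^-11
From the ICE table, Kb = [OH-]²/(0.0854 − [OH-]) = 1.39 × 10^-11.
Since Kb ≪ C₀, [OH-] ≈ √(Kb·C₀) = 1.09 × 10^-6 M.
pOH = 5.96, so pH = 14.00 − pOH = 8.04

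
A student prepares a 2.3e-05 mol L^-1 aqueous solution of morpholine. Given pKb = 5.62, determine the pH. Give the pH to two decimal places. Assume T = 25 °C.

pH = 8.80

C4H8ONH + H2O ⇌ C4H8ONH2+ + OH-
Kb = 10^(−5.62) = 2.40 × 10^-6
Kb = x²/(2.3e-05 − x) = 2.40 × 10^-6
Here C₀/Kb ≈ 9.58, so the small-x approximation fails. Use the quadratic:
x = [−2.4e-06 + √(2.4e-06² + 2.21e-10)]/2 = 6.33 × 10^-6 M
pOH = 5.20, so pH = 14.00 − pOH = 8.80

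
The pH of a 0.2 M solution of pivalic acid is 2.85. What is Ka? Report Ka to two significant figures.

[H+] = 10^(-2.85) = 1.41 × 10^-3 M
At equilibrium [HA] = 0.2 − 1.41 × 10^-3 = 1.99 × 10^-1 M
Ka = [H+][A-]/[HA] = (1.41 × 10^-3)² / 1.99 × 10^-1 = 1.0 × 10^-5

Ka = 1.0 × 10^-5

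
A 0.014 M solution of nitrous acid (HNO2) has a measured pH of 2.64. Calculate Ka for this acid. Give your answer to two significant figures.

[H+] = 10^(-2.64) = 2.29 × 10^-3 M
At equilibrium [HA] = 0.014 − 2.29 × 10^-3 = 1.17 × 10^-2 M
Ka = [H+][A-]/[HA] = (2.29 × 10^-3)² / 1.17 × 10^-2 = 4.5 × 10^-4

Ka = 4.5 × 10^-4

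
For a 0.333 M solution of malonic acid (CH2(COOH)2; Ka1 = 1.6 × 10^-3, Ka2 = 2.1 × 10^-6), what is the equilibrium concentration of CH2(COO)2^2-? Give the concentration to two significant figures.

First ionization gives [H+] ≈ [CH2(COOH)COO-] = 2.23 × 10^-2 M.
Second step: Ka2 = [H+][CH2(COO)2^2-]/[CH2(COOH)COO-] ≈ [CH2(COO)2^2-] (since [H+] ≈ [CH2(COOH)COO-]).
So [CH2(COO)2^2-] ≈ Ka2.

2.1 × 10^-6 M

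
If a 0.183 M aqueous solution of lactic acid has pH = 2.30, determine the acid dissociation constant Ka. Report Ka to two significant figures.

Ka = 1.4 × 10^-4

[H+] = 10^(-2.30) = 5.01 × 10^-3 M
At equilibrium [HA] = 0.183 − 5.01 × 10^-3 = 1.78 × 10^-1 M
Ka = [H+][A-]/[HA] = (5.01 × 10^-3)² / 1.78 × 10^-1 = 1.4 × 10^-4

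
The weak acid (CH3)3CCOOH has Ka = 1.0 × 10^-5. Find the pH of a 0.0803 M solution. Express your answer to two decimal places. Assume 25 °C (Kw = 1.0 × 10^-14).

(CH3)3CCOOH ⇌ (CH3)3CCOO- + H+
Ka = [H+]²/(0.0803 − [H+]) = 1.0 × 10^-5
Since Ka ≪ C₀, [H+] ≈ √(Ka·C₀) = 8.96 × 10^-4 M.
pH = −log(8.96 × 10^-4) = 3.05

pH = 3.05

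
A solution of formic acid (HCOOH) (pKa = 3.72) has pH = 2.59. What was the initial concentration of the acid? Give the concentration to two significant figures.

[H+] = 10^(-2.59) = 2.57 × 10^-3 M = x
Ka = 10^(−3.72) = 1.91 × 10^-4
Ka = x²/(C₀ − x) ⇒ C₀ = x + x²/Ka
C₀ = 2.57 × 10^-3 + (2.57 × 10^-3)²/(1.91 × 10^-4) = 3.72 × 10^-2 M

C₀ = 3.7 × 10^-2 M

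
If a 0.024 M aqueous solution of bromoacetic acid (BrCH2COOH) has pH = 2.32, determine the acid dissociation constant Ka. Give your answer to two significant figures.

[H+] = 10^(-2.32) = 4.79 × 10^-3 M
At equilibrium [HA] = 0.024 − 4.79 × 10^-3 = 1.92 × 10^-2 M
Ka = [H+][A-]/[HA] = (4.79 × 10^-3)² / 1.92 × 10^-2 = 1.2 × 10^-3

Ka = 1.2 × 10^-3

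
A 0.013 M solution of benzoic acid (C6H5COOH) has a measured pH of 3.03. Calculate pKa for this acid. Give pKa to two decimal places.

pKa = 4.14

[H+] = 10^(-3.03) = 9.33 × 10^-4 M
At equilibrium [HA] = 0.013 − 9.33 × 10^-4 = 1.21 × 10^-2 M
Ka = [H+][A-]/[HA] = (9.33 × 10^-4)² / 1.21 × 10^-2 = 7.19 × 10^-5
pKa = -log(7.19 × 10^-5) = 4.14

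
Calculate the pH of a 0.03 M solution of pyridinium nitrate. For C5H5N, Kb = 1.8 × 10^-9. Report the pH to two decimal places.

C5H5NH+ is the conjugate acid of the weak base C5H5N.
Ka = Kw/Kb = 1.0×10^-14 / 1.8 × 10^-9 = 5.56 × 10^-6
Ka = [H+]²/(0.03 − [H+]) = 5.56 × 10^-6
Neglecting [H+] in the denominator: [H+] = √(5.56 × 10^-6 × 0.03) = 4.08 × 10^-4 M
pH = −log[H+] = −log(4.08 × 10^-4) = 3.39

pH = 3.39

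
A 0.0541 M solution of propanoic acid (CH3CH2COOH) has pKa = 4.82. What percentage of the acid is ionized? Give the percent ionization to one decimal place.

1.7%

CH3CH2COOH ⇌ CH3CH2COO- + H+; let x = [H+] at equilibrium.
Ka = 10^(−4.82) = 1.51 × 10^-5
x ≈ √(Ka·C₀) = √(1.51 × 10^-5 × 0.0541) = 9.04 × 10^-4 M
Fraction ionized = 9.04 × 10^-4 / 0.0541 = 0.0167 → 1.7%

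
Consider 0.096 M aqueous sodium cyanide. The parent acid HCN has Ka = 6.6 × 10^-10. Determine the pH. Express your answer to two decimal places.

pH = 11.08

CN- is the conjugate base of the weak acid HCN.
Kb = Kw/Ka = 1.0×10^-14 / 6.6 × 10^-10 = 1.52 × 10^-5
Kb = [OH-]²/(0.096 − [OH-]) = 1.52 × 10^-5
Assume [OH-] ≪ 0.096: [OH-] ≈ √(1.52 × 10^-5 × 0.096) = 1.21 × 10^-3 M
([OH-]/C₀ = 1.3% < 5%, so the approximation holds.)
pOH = −log(1.21 × 10^-3) = 2.92; pH = 14.00 − 2.92 = 11.08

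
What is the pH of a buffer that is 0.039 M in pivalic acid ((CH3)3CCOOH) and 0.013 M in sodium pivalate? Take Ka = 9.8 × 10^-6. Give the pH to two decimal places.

pH = 4.53

pKa = −log(9.8 × 10^-6) = 5.009
Using pH = pKa + log([base]/[acid]) with [base]/[acid] = 0.013/0.039:
pH = 5.009 + (-0.477) = 4.53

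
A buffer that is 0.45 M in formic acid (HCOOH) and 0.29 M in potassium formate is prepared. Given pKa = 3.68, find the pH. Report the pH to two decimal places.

pH = 3.49

Using pH = pKa + log([base]/[acid]) with [base]/[acid] = 0.29/0.45:
pH = 3.68 + (-0.191) = 3.49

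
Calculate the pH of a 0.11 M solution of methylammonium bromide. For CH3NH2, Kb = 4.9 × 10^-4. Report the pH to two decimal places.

pH = 5.82

CH3NH3+ is the conjugate acid of the weak base CH3NH2.
Ka = Kw/Kb = 1.0×10^-14 / 4.9 × 10^-4 = 2.04 × 10^-11
Let x = [H+] at equilibrium. Ka = x²/(0.11 − x).
Neglecting x in the denominator: x = √(2.04 × 10^-11 × 0.11) = 1.50 × 10^-6 M
pH = −log(1.50 × 10^-6) = 5.82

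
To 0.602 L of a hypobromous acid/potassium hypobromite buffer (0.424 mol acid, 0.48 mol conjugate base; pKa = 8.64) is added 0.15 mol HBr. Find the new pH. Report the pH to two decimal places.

pH = 8.40

After neutralization: n(HOBr) = 0.574 mol, n(OBr-) = 0.33 mol.
Henderson–Hasselbalch with mole ratio 0.33/0.574: pH = 8.64 + (-0.240)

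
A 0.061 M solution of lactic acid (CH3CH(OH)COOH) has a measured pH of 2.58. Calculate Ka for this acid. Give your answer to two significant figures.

[H+] = 10^(-2.58) = 2.63 × 10^-3 M
At equilibrium [HA] = 0.061 − 2.63 × 10^-3 = 5.84 × 10^-2 M
Ka = [H+][A-]/[HA] = (2.63 × 10^-3)² / 5.84 × 10^-2 = 1.2 × 10^-4

Ka = 1.2 × 10^-4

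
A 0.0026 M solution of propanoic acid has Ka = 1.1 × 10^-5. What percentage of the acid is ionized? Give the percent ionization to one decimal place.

CH3CH2COOH ⇌ CH3CH2COO- + H+; let x = [H+] at equilibrium.
Ka = x²/(C₀ − x); solving the quadratic gives x = 1.64 × 10^-4 M.
% ionization = x/C₀ × 100% = 1.64 × 10^-4/0.0026 × 100% = 6.3%

6.3%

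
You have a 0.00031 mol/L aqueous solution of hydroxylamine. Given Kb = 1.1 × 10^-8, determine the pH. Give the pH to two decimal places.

pH = 8.27

NH2OH + H2O ⇌ NH3OH+ + OH-
Kb = x²/(0.00031 − x) = 1.1 × 10^-8
Assume x ≪ 0.00031: x ≈ √(1.1 × 10^-8 × 0.00031) = 1.85 × 10^-6 M
pOH = −log(1.85 × 10^-6) = 5.73; pH = 14.00 − 5.73 = 8.27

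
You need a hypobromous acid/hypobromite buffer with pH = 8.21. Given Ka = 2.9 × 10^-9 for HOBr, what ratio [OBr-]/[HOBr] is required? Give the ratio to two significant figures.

pKa = -log(2.9 × 10^-9) = 8.538
pH = pKa + log(r) ⇒ log(r) = 8.21 − 8.538 = -0.328
r = [OBr-]/[HOBr] = 10^(-0.328) = 0.47

ratio = 0.47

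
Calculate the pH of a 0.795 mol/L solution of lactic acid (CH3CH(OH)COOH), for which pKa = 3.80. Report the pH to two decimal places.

pH = 1.95

CH3CH(OH)COOH ⇌ CH3CH(OH)COO- + H+
Ka = 10^(−3.80) = 1.58 × 10^-4
Ka = [H+]²/(0.795 − [H+]) = 1.58 × 10^-4
Neglecting [H+] in the denominator: [H+] = √(1.58 × 10^-4 × 0.795) = 1.12 × 10^-2 M
Check: 1.4% ionized — well under 5%, approximation valid.
pH = −log[H+] = −log(1.12 × 10^-2) = 1.95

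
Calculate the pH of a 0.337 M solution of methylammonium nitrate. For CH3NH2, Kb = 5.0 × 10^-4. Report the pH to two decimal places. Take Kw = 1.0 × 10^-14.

CH3NH3+ is the conjugate acid of the weak base CH3NH2.
Ka = Kw/Kb = 1.0×10^-14 / 5.0 × 10^-4 = 2.00 × 10^-11
Ka = x²/(0.337 − x) = 2.00 × 10^-11
Neglecting x in the denominator: x = √(2.00 × 10^-11 × 0.337) = 2.60 × 10^-6 M
Check: 0.00077% ionized — well under 5%, approximation valid.
pH = −log[H+] = −log(2.60 × 10^-6) = 5.59

pH = 5.59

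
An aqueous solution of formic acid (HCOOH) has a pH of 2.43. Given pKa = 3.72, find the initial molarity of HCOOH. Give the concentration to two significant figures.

[H+] = 10^(-2.43) = 3.72 × 10^-3 M = x
Ka = 10^(−3.72) = 1.91 × 10^-4
Ka = x²/(C₀ − x) ⇒ C₀ = x + x²/Ka
C₀ = 3.72 × 10^-3 + (3.72 × 10^-3)²/(1.91 × 10^-4) = 7.62 × 10^-2 M

C₀ = 7.6 × 10^-2 M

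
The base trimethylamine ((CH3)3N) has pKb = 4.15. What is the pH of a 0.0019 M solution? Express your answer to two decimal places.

(CH3)3N + H2O ⇌ (CH3)3NH+ + OH-
Kb = 10^(−4.15) = 7.08 × 10^-5
From the ICE table, Kb = [OH-]²/(0.0019 − [OH-]) = 7.08 × 10^-5.
[OH-] is not negligible relative to C₀; solve [OH-]² + 7.08e-05·[OH-] − 1.35e-07 = 0.
[OH-] = [−7.08e-05 + √(7.08e-05² + 5.38e-07)]/2 = 3.33 × 10^-4 M
pOH = 3.48, so pH = 14.00 − pOH = 10.52

pH = 10.52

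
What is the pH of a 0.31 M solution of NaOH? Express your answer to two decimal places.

pH = 13.49

NaOH is a strong base; [OH-] = 0.31 M.
pOH = -log(0.31) = 0.51
pH = 14.00 - 0.51 = 13.49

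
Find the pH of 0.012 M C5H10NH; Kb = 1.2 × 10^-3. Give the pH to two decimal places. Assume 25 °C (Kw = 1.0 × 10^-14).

pH = 11.51

C5H10NH + H2O ⇌ C5H10NH2+ + OH-
From the ICE table, Kb = x²/(0.012 − x) = 1.2 × 10^-3.
Here C₀/Kb ≈ 10, so the small-x approximation fails. Use the quadratic:
x = (−Kb + √(Kb² + 4·Kb·C₀))/2 = 3.24 × 10^-3 M
pOH = −log(3.24 × 10^-3) = 2.49; pH = 14.00 − 2.49 = 11.51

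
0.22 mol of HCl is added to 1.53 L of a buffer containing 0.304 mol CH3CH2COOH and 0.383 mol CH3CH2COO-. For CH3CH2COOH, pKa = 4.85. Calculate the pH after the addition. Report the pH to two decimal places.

pH = 4.34

After neutralization: n(CH3CH2COOH) = 0.524 mol, n(CH3CH2COO-) = 0.163 mol.
pH = pKa + log([A⁻]/[HA]) = 4.85 + log(0.163/0.524) = 4.85 -0.507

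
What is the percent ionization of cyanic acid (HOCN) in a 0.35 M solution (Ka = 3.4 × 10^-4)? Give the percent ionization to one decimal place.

HOCN ⇌ OCN- + H+; let x = [H+] at equilibrium.
x ≈ √(Ka·C₀) = √(3.4 × 10^-4 × 0.35) = 1.09 × 10^-2 M
Fraction ionized = 1.09 × 10^-2 / 0.35 = 0.0311 → 3.1%

3.1%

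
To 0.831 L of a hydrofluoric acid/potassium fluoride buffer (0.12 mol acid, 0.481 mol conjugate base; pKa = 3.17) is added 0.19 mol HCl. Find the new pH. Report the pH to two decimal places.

Added H+ converts F- to HF: HF → 0.31 mol, F- → 0.291 mol.
pH = pKa + log([A⁻]/[HA]) = 3.17 + log(0.291/0.31) = 3.17 -0.027

pH = 3.14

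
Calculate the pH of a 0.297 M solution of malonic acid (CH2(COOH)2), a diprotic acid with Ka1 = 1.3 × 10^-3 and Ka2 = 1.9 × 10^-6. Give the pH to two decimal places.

Since Ka1 ≫ Ka2, the first ionization dominates [H+].
Ka1 = x²/(0.297 − x) = 1.3 × 10^-3
Solving the quadratic: x = (−Ka1 + √(Ka1² + 4·Ka1·C₀))/2 = 1.90 × 10^-2 M
pH = −log(1.90 × 10^-2) = 1.72

pH = 1.72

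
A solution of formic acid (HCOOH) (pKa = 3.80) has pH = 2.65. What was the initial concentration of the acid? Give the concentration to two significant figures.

C₀ = 3.4 × 10^-2 M

[H+] = 10^(-2.65) = 2.24 × 10^-3 M = x
Ka = 10^(−3.80) = 1.58 × 10^-4
Ka = x²/(C₀ − x) ⇒ C₀ = x + x²/Ka
C₀ = 2.24 × 10^-3 + (2.24 × 10^-3)²/(1.58 × 10^-4) = 3.40 × 10^-2 M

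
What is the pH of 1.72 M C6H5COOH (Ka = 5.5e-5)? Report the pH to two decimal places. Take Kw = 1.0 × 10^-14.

pH = 2.01

C6H5COOH ⇌ C6H5COO- + H+
Ka = [H+]²/(1.72 − [H+]) = 5.5 × 10^-5
Assume [H+] ≪ 1.72: [H+] ≈ √(5.5 × 10^-5 × 1.72) = 9.73 × 10^-3 M
pH = −log(9.73 × 10^-3) = 2.01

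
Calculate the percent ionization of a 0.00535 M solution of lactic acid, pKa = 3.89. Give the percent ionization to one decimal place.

14.4%

CH3CH(OH)COOH ⇌ CH3CH(OH)COO- + H+; let x = [H+] at equilibrium.
Ka = 10^(−3.89) = 1.29 × 10^-4
Ka = x²/(C₀ − x); solving the quadratic gives x = 7.69 × 10^-4 M.
% ionization = x/C₀ × 100% = 7.69 × 10^-4/0.00535 × 100% = 14.4%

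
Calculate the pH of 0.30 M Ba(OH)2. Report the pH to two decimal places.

Ba(OH)2 is a strong base (each formula unit releases 2 OH-); [OH-] = 0.6 M.
pOH = -log(0.6) = 0.22
pH = 14.00 - 0.22 = 13.78

pH = 13.78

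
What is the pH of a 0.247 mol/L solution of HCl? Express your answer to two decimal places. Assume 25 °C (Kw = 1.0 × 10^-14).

HCl is a strong acid and dissociates completely, so [H+] = 0.247 M.
pH = -log(0.247) = 0.61

pH = 0.61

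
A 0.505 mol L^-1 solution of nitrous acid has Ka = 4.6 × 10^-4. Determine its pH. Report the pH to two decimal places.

HNO2 ⇌ NO2- + H+
From the ICE table, Ka = [H+]²/(0.505 − [H+]) = 4.6 × 10^-4.
Since Ka ≪ C₀, [H+] ≈ √(Ka·C₀) = 1.52 × 10^-2 M.
pH = −log[H+] = −log(1.52 × 10^-2) = 1.82

pH = 1.82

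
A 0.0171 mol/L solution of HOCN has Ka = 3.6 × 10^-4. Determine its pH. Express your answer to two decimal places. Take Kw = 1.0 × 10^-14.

pH = 2.64

HOCN ⇌ OCN- + H+
Ka = [H+]²/(0.0171 − [H+]) = 3.6 × 10^-4
Here C₀/Ka ≈ 47.5, so the small-[H+] approximation fails. Use the quadratic:
[H+] = (−Ka + √(Ka² + 4·Ka·C₀))/2 = 2.31 × 10^-3 M
pH = −log(2.31 × 10^-3) = 2.64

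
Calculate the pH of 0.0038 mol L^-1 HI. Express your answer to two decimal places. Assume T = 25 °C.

HI is a strong acid and dissociates completely, so [H+] = 0.0038 M.
pH = -log(0.0038) = 2.42

pH = 2.42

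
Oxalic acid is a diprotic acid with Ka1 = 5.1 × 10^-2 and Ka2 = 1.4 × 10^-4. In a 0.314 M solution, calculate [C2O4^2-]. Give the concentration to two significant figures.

1.4 × 10^-4 M

First ionization gives [H+] ≈ [HC2O4-] = 1.04 × 10^-1 M.
Second step: Ka2 = [H+][C2O4^2-]/[HC2O4-] ≈ [C2O4^2-] (since [H+] ≈ [HC2O4-]).
So [C2O4^2-] ≈ Ka2.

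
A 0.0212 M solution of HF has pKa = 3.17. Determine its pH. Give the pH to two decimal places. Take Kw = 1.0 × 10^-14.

HF ⇌ F- + H+
Ka = 10^(−3.17) = 6.76 × 10^-4
Ka = x²/(0.0212 − x) = 6.76 × 10^-4
x is not negligible relative to C₀; solve x² + 0.000676·x − 1.43e-05 = 0.
x = [−0.000676 + √(0.000676² + 5.73e-05)]/2 = 3.46 × 10^-3 M
pH = −log(3.46 × 10^-3) = 2.46

pH = 2.46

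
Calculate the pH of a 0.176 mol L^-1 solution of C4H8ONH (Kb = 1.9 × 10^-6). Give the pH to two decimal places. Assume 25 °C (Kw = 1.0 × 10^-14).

C4H8ONH + H2O ⇌ C4H8ONH2+ + OH-
Let x = [OH-] at equilibrium. Kb = x²/(0.176 − x).
Neglecting x in the denominator: x = √(1.9 × 10^-6 × 0.176) = 5.78 × 10^-4 M
(x/C₀ = 0.33% < 5%, so the approximation holds.)
pOH = −log(5.78 × 10^-4) = 3.24; pH = 14.00 − 3.24 = 10.76

pH = 10.76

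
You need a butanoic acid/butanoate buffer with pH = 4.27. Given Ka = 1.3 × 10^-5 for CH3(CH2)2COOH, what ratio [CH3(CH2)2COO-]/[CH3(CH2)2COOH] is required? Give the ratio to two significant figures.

pKa = -log(1.3 × 10^-5) = 4.886
pH = pKa + log(r) ⇒ log(r) = 4.27 − 4.886 = -0.616
r = [CH3(CH2)2COO-]/[CH3(CH2)2COOH] = 10^(-0.616) = 0.242

ratio = 0.24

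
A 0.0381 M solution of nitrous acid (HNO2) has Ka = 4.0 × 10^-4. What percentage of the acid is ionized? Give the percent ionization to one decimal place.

HNO2 ⇌ NO2- + H+; let x = [H+] at equilibrium.
Solve x² + 0.0004x − 1.52e-05 = 0 → x = 3.71 × 10^-3 M
% ionization = x/C₀ × 100% = 3.71 × 10^-3/0.0381 × 100% = 9.7%

9.7%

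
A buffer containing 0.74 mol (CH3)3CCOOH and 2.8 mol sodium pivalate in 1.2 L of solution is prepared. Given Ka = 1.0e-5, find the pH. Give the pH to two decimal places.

pKa = −log(1.0 × 10^-5) = 5.000
Using pH = pKa + log([base]/[acid]) with [base]/[acid] = 2.8/0.74:
pH = 5.000 + (+0.578) = 5.58

pH = 5.58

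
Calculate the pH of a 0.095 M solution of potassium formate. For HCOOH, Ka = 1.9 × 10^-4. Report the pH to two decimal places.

HCOO- is the conjugate base of the weak acid HCOOH.
Kb = Kw/Ka = 1.0×10^-14 / 1.9 × 10^-4 = 5.26 × 10^-11
From the ICE table, Kb = [OH-]²/(0.095 − [OH-]) = 5.26 × 10^-11.
Assume [OH-] ≪ 0.095: [OH-] ≈ √(5.26 × 10^-11 × 0.095) = 2.24 × 10^-6 M
([OH-]/C₀ = 0.0024% < 5%, so the approximation holds.)
pOH = 5.65, so pH = 14.00 − pOH = 8.35

pH = 8.35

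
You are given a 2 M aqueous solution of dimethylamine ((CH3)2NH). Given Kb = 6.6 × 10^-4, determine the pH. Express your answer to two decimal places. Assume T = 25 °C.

pH = 12.56

(CH3)2NH + H2O ⇌ (CH3)2NH2+ + OH-
From the ICE table, Kb = [OH-]²/(2 − [OH-]) = 6.6 × 10^-4.
Since Kb ≪ C₀, [OH-] ≈ √(Kb·C₀) = 3.63 × 10^-2 M.
Check: 1.8% ionized — well under 5%, approximation valid.
pOH = −log(3.63 × 10^-2) = 1.44; pH = 14.00 − 1.44 = 12.56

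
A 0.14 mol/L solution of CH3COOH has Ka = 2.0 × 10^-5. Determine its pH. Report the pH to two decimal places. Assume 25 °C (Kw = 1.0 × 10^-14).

pH = 2.78

CH3COOH ⇌ CH3COO- + H+
Ka = [H+]²/(0.14 − [H+]) = 2.0 × 10^-5
Neglecting [H+] in the denominator: [H+] = √(2.0 × 10^-5 × 0.14) = 1.67 × 10^-3 M
pH = −log(1.67 × 10^-3) = 2.78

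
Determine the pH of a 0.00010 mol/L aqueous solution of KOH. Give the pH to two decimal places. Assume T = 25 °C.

KOH is a strong base; [OH-] = 0.0001 M.
pOH = -log(0.0001) = 4.00
pH = 14.00 - 4.00 = 10.00

pH = 10.00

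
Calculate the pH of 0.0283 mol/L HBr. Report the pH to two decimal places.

pH = 1.55

HBr is a strong acid and dissociates completely, so [H+] = 0.0283 M.
pH = -log(0.0283) = 1.55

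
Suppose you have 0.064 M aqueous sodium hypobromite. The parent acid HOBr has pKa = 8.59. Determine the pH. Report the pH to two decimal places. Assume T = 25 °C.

pH = 10.70

OBr- is the conjugate base of the weak acid HOBr.
Ka = 10^(−8.59) = 2.57 × 10^-9
Kb = Kw/Ka = 1.0×10^-14 / 2.57 × 10^-9 = 3.89 × 10^-6
Kb = [OH-]²/(0.064 − [OH-]) = 3.89 × 10^-6
Neglecting [OH-] in the denominator: [OH-] = √(3.89 × 10^-6 × 0.064) = 4.99 × 10^-4 M
([OH-]/C₀ = 0.78% < 5%, so the approximation holds.)
pOH = 3.30, so pH = 14.00 − pOH = 10.70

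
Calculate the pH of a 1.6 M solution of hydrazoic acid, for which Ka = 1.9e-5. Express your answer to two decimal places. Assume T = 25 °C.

HN3 ⇌ N3- + H+
Let x = [H+] at equilibrium. Ka = x²/(1.6 − x).
Assume x ≪ 1.6: x ≈ √(1.9 × 10^-5 × 1.6) = 5.51 × 10^-3 M
(x/C₀ = 0.34% < 5%, so the approximation holds.)
pH = −log(5.51 × 10^-3) = 2.26

pH = 2.26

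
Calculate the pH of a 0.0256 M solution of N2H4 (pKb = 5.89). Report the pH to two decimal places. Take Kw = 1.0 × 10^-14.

pH = 10.26

N2H4 + H2O ⇌ N2H5+ + OH-
Kb = 10^(−5.89) = 1.29 × 10^-6
Let x = [OH-] at equilibrium. Kb = x²/(0.0256 − x).
Assume x ≪ 0.0256: x ≈ √(1.29 × 10^-6 × 0.0256) = 1.82 × 10^-4 M
pOH = 3.74, so pH = 14.00 − pOH = 10.26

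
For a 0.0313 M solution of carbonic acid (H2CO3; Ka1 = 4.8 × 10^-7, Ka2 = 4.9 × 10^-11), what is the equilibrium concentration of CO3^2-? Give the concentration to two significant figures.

4.9 × 10^-11 M

First ionization gives [H+] ≈ [HCO3-] = 1.23 × 10^-4 M.
Second step: Ka2 = [H+][CO3^2-]/[HCO3-] ≈ [CO3^2-] (since [H+] ≈ [HCO3-]).
So [CO3^2-] ≈ Ka2.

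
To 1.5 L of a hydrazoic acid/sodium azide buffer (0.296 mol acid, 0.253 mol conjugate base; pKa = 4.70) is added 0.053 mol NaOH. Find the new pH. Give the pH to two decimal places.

OH- converts HN3 to N3-: HN3 → 0.243 mol, N3- → 0.306 mol.
pH = pKa + log([A⁻]/[HA]) = 4.70 + log(0.306/0.243) = 4.70 +0.100

pH = 4.80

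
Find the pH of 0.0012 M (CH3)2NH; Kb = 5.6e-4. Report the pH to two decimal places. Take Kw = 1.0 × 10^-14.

(CH3)2NH + H2O ⇌ (CH3)2NH2+ + OH-
Kb = x²/(0.0012 − x) = 5.6 × 10^-4
x is not negligible relative to C₀; solve x² + 0.00056·x − 6.72e-07 = 0.
x = (−Kb + √(Kb² + 4·Kb·C₀))/2 = 5.86 × 10^-4 M
pOH = 3.23, so pH = 14.00 − pOH = 10.77

pH = 10.77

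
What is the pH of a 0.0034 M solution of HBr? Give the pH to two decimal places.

pH = 2.47

HBr is a strong acid and dissociates completely, so [H+] = 0.0034 M.
pH = -log(0.0034) = 2.47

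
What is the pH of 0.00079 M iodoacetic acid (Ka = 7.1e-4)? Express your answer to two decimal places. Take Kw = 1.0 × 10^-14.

pH = 3.32

ICH2COOH ⇌ ICH2COO- + H+
Ka = x²/(0.00079 − x) = 7.1 × 10^-4
x is not negligible relative to C₀; solve x² + 0.00071·x − 5.61e-07 = 0.
x = [−0.00071 + √(0.00071² + 2.24e-06)]/2 = 4.74 × 10^-4 M
pH = −log[H+] = −log(4.74 × 10^-4) = 3.32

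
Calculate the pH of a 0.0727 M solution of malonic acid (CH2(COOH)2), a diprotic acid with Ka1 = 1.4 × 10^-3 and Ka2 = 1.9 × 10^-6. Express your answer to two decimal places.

pH = 2.03

Since Ka1 ≫ Ka2, the first ionization dominates [H+].
Ka1 = x²/(0.0727 − x) = 1.4 × 10^-3
Solving the quadratic: x = (−Ka1 + √(Ka1² + 4·Ka1·C₀))/2 = 9.41 × 10^-3 M
pH = −log(9.41 × 10^-3) = 2.03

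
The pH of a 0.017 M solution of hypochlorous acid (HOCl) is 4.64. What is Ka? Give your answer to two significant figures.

Ka = 3.1 × 10^-8

[H+] = 10^(-4.64) = 2.29 × 10^-5 M
At equilibrium [HA] = 0.017 − 2.29 × 10^-5 = 1.70 × 10^-2 M
Ka = [H+][A-]/[HA] = (2.29 × 10^-5)² / 1.70 × 10^-2 = 3.1 × 10^-8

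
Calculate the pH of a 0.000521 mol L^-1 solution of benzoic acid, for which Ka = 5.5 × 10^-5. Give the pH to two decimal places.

pH = 3.84

C6H5COOH ⇌ C6H5COO- + H+
From the ICE table, Ka = [H+]²/(0.000521 − [H+]) = 5.5 × 10^-5.
The 5% rule fails; solving [H+]² + Ka·[H+] − Ka·C₀ = 0 exactly:
[H+] = [−5.5e-05 + √(5.5e-05² + 1.15e-07)]/2 = 1.44 × 10^-4 M
pH = −log[H+] = −log(1.44 × 10^-4) = 3.84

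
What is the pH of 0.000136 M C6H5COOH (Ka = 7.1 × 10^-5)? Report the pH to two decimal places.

C6H5COOH ⇌ C6H5COO- + H+
From the ICE table, Ka = [H+]²/(0.000136 − [H+]) = 7.1 × 10^-5.
The 5% rule fails; solving [H+]² + Ka·[H+] − Ka·C₀ = 0 exactly:
[H+] = (−Ka + √(Ka² + 4·Ka·C₀))/2 = 6.90 × 10^-5 M
pH = −log[H+] = −log(6.90 × 10^-5) = 4.16

pH = 4.16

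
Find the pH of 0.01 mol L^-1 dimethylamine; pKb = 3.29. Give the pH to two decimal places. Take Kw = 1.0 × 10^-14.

(CH3)2NH + H2O ⇌ (CH3)2NH2+ + OH-
Kb = 10^(−3.29) = 5.13 × 10^-4
From the ICE table, Kb = x²/(0.01 − x) = 5.13 × 10^-4.
The 5% rule fails; solving x² + Kb·x − Kb·C₀ = 0 exactly:
x = (−Kb + √(Kb² + 4·Kb·C₀))/2 = 2.02 × 10^-3 M
pOH = 2.69, so pH = 14.00 − pOH = 11.31

pH = 11.31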